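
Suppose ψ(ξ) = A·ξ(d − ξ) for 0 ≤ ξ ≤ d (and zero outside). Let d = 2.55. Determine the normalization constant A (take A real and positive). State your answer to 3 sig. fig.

We need A² ∫|f|² dξ = 1, taking the integral from 0 to d.
Expanding the polynomial and integrating term by term, carrying out the integral gives A² · d^5/30.
Setting this equal to 1 gives A² = 1/(d^5/30).
Plugging in d = 2.55 yields A = 0.5275.

A ≈ 0.527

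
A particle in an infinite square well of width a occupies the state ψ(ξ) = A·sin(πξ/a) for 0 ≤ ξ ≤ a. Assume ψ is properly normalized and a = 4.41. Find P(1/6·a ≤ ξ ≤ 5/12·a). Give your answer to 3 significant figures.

P = ∫_{1/6·a}^{5/12·a} |ψ(ξ)|² dξ.
The normalization integral ∫|ψ|²dξ over the whole domain equals a/2·A², and A² cancels in the ratio.
Let u = ξ/a; then A² and the length scale cancel, so P = ∫_{1/6}^{5/12} sin(π·u)^2 du ÷ ∫_{0}^{1} sin(π·u)^2 du.
Using ∫ sin(π·u)^2 du = u/2 - sin(2·π·u)/(4·π), the numerator is -1/(8·π) + √(3)/(8·π) + 1/8 and the denominator is 1/2.
This works out to P = (-1 + √(3) + π)/(4·π).

P ≈ 0.308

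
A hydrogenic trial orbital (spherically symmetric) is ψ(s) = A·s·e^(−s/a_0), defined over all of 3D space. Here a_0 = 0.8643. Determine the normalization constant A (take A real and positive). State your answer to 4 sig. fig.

A ≈ 0.4690

Normalization requires ∫|ψ|² 4πs² ds = 1, integrated from 0 to ∞.
The angular integral contributes 4π, leaving ∫₀^∞ s²|ψ|² ds.
Recall ∫₀^∞ s^m e^(−s/β) ds = m!·β^(m+1), with ψ = A·s·e^(−s/a_0), the integral evaluates to A²·[3·π·a_0^5].
Setting this equal to 1 gives A² = 1/(3·π·a_0^5).
With a_0 = 0.8643: A² = 0.21999 and A = 0.46903.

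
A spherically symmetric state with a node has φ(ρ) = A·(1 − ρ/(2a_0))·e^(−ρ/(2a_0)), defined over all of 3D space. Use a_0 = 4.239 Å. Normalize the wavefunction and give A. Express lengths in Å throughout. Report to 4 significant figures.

A ≈ 0.02286 Å^(-3/2)

Normalization requires ∫|φ|² 4πρ² dρ = 1, integrated from 0 to ∞.
The angular integral contributes 4π, leaving ∫₀^∞ ρ²|φ|² dρ.
Recall ∫₀^∞ ρ^m e^(−ρ/β) dρ = m!·β^(m+1), ∫|φ|² 4πρ² dρ = A²·(8·π·a_0^3).
Setting this equal to 1 gives A² = 1/(8·π·a_0^3).
With a_0 = 4.239: A² = 0.00052236 and A = 0.022855.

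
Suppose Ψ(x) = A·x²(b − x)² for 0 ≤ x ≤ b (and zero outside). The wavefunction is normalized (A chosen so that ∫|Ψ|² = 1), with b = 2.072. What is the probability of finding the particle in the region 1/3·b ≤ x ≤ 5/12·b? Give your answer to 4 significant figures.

P ≈ 0.1575

The probability is P = ∫ |Ψ|² dx over [1/3·b, 5/12·b].
The normalization integral ∫|Ψ|²dx over the whole domain equals b^9/630·A², and A² cancels in the ratio.
Substituting u = x/b, A² and the length scale cancel in the ratio: P = ∫_{1/3}^{5/12} u^4·(1 - u)^4 du / ∫_{0}^{1} u^4·(1 - u)^4 du.
With ∫ u^4·(1 - u)^4 du = u^5·(70·u^4 - 315·u^3 + 540·u^2 - 420·u + 126)/630 + C, the region integral is ≈ 0.000249975 and the full one is 1/630.
The result is P = 0.15748.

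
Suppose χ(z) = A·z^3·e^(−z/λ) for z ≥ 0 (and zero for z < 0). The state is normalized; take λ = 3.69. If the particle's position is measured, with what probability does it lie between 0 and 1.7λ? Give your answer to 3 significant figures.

P = ∫_{0}^{1.7λ} |χ(z)|² dz.
Since A² = 1/(45·λ^7/8), this is the region integral divided by the full normalization integral.
Let u = z/λ; then A² and the length scale cancel, so P = ∫_{0}^{1.7} u^6·e^(-2·u) du ÷ ∫_{0}^{∞} u^6·e^(-2·u) du.
An antiderivative of u^6·e^(-2·u) is -(4·u^6 + 12·u^5 + 30·u^4 + 60·u^3 + 90·u^2 + 90·u + 45)·e^(-2·u)/8; evaluating from 0 to 1.7 gives ≈ 0.32542, while the full integral is 45/8.
The result is P = 0.05785.

P ≈ 0.0579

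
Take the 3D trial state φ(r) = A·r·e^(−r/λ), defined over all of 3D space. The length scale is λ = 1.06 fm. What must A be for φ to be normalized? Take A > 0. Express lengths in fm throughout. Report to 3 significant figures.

We need A² ∫|f|² 4πr² dr = 1, taking the integral from 0 to ∞.
In 3D with spherical symmetry the volume element is 4πr² dr.
Recall ∫₀^∞ r^m e^(−r/β) dr = m!·β^(m+1), with φ = A·r·e^(−r/λ), the integral evaluates to A²·[3·π·λ^5].
Substituting λ = 1.06 gives A² = 0.07929, so A = 0.2816.

A ≈ 0.282 fm^(-5/2)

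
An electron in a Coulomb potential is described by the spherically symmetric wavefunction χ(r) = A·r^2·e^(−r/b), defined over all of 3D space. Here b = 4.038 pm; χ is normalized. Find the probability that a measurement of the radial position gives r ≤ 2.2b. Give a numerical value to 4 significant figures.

Integrate the radial probability density 4πr²|χ|² over r ≤ 2.2b.
A² is fixed by ∫₀^∞ 4πr²|χ|² dr = 1, i.e. A² = (45·π·b^7/2)^(−1).
Substituting u = r/b, A², 4π and the length scale all cancel in the ratio: P = ∫_{0}^{2.2} u^6·e^(-2·u) du / ∫_{0}^{∞} u^6·e^(-2·u) du.
With ∫ u^6·e^(-2·u) du = -(4·u^6 + 12·u^5 + 30·u^4 + 60·u^3 + 90·u^2 + 90·u + 45)·e^(-2·u)/8 + C, the region integral is ≈ 0.879496 and the full one is 45/8.
Taking the ratio yields P = 0.15635.

P ≈ 0.1564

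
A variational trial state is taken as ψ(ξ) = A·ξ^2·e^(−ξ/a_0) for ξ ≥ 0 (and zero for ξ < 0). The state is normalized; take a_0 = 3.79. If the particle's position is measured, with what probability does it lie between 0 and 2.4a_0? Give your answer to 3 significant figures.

P ≈ 0.524

|ψ|² is the probability density, so P = ∫_{0}^{2.4a_0} |ψ|² dξ.
The normalization integral ∫|ψ|²dξ over the whole domain equals 3·a_0^5/4·A², and A² cancels in the ratio.
In terms of u = ξ/a_0 (A² and the length scale cancel between numerator and denominator), P = [∫_{0}^{2.4} u^4·e^(-2·u) du] / [∫_{0}^{∞} u^4·e^(-2·u) du].
An antiderivative of u^4·e^(-2·u) is -(u^4/2 + u^3 + 3·u^2/2 + 3·u/2 + 3/4)·e^(-2·u); evaluating from 0 to 2.4 gives ≈ 0.39281, while the full integral is 3/4.
The result is P = 0.5237.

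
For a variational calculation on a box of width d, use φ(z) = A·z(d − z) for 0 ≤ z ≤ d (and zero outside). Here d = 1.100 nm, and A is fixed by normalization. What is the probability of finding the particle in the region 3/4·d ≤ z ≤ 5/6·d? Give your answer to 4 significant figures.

P = ∫_{3/4·d}^{5/6·d} |φ(z)|² dz.
The normalization integral ∫|φ|²dz over the whole domain equals d^5/30·A², and A² cancels in the ratio.
Let u = z/d; then A² and the length scale cancel, so P = ∫_{3/4}^{5/6} u^2·(1 - u)^2 du ÷ ∫_{0}^{1} u^2·(1 - u)^2 du.
With ∫ u^2·(1 - u)^2 du = u^3·(6·u^2 - 15·u + 10)/30 + C, the region integral is ≈ 0.00226739 and the full one is 1/30.
This works out to P = 0.068022.

P ≈ 0.06802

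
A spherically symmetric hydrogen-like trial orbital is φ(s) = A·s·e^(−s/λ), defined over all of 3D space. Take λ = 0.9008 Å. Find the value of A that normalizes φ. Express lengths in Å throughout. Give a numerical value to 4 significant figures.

Normalization requires ∫|φ|² 4πs² ds = 1, integrated from 0 to ∞.
The angular integral contributes 4π, leaving ∫₀^∞ s²|φ|² ds.
∫|φ|² 4πs² ds = A²·(3·π·λ^5).
Plugging in λ = 0.9008 yields A = 0.42295.

A ≈ 0.4230 Å^(-5/2)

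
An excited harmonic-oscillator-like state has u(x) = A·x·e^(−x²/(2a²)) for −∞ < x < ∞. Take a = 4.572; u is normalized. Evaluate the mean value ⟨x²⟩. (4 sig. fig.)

⟨x^2⟩ ≈ 31.35

The expectation value is the |u|²-weighted average of x^2: ∫ x^2|u|² dx.
Using the Gaussian integral ∫_{−∞}^{∞} e^(−αx²) dx = √(π/α), the ratio of the moment integral to the normalization integral gives ⟨x²⟩ = 3·a^2/2.
With a = 4.572, ⟨x^2⟩ = 31.355.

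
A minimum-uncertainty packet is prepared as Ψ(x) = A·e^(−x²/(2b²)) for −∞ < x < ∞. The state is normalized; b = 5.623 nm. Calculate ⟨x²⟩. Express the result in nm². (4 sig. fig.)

⟨x²⟩ = ∫ x^2 |Ψ|² dx over the full domain.
Differentiating ∫e^(−αx²) dx = √(π/α) under α to get the higher moments, the ratio of the moment integral to the normalization integral gives ⟨x²⟩ = b^2/2.
With b = 5.623, ⟨x^2⟩ = 15.809.

⟨x^2⟩ ≈ 15.81 nm^2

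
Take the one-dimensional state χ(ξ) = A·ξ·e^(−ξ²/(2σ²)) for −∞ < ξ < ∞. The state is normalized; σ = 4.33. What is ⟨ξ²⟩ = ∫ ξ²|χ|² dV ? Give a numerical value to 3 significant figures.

⟨ξ^2⟩ ≈ 28.1

The expectation value is the |χ|²-weighted average of ξ^2: ∫ ξ^2|χ|² dξ.
The ratio of the moment integral to the normalization integral gives ⟨ξ²⟩ = 3·σ^2/2.
With σ = 4.33, ⟨ξ^2⟩ = 28.12.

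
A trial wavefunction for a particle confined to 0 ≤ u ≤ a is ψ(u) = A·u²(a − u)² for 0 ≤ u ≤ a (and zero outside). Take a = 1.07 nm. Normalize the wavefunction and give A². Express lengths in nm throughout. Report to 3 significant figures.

Normalization requires ∫|ψ|² du = 1, integrated from 0 to a.
Expanding the polynomial and integrating term by term, ∫|ψ|² du = A²·(a^9/630).
Hence A² = 1/[a^9/630].
With a = 1.07: A² = 342.7 and A = 18.51.

A^2 ≈ 343 nm^(-9)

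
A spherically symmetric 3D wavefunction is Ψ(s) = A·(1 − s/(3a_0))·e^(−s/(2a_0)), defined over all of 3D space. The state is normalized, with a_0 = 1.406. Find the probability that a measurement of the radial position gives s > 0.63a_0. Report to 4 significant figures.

P ≈ 0.9434

P = ∫ |Ψ|² 4πs² ds over s > 0.63a_0.
Normalization gives A² = 1/(8·π·a_0^3/3).
Let u = s/a_0; then A², 4π and the length scale all cancel, so P = ∫_{0.63}^{∞} u^2·(1 - u/3)^2·e^(-u) du ÷ ∫_{0}^{∞} u^2·(1 - u/3)^2·e^(-u) du.
An antiderivative of u^2·(1 - u/3)^2·e^(-u) is (-u^4 + 2·u^3 - 3·u^2 - 6·u - 6)·e^(-u)/9; evaluating from 0.63 to ∞ gives ≈ 0.628940, while the full integral is 2/3.
Taking the ratio yields P = 0.94341.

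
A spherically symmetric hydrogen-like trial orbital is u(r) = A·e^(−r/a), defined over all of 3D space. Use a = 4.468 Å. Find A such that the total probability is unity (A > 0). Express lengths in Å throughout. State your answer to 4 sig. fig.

Normalization requires ∫|u|² 4πr² dr = 1, integrated from 0 to ∞.
Using ∫₀^∞ rⁿ e^(−αr) dr = n!/αⁿ⁺¹, carrying out the integral gives A² · π·a^3.
Hence A² = 1/[π·a^3].
Plugging in a = 4.468 yields A = 0.059739.

A ≈ 0.05974 Å^(-3/2)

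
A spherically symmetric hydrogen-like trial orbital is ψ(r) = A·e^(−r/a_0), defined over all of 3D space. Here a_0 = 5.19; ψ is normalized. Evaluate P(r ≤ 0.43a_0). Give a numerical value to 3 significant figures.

P ≈ 0.0564

Integrate the radial probability density 4πr²|ψ|² over r ≤ 0.43a_0.
Normalization gives A² = 1/(π·a_0^3).
In terms of u = r/a_0 (A², 4π and the length scale all cancel between numerator and denominator), P = [∫_{0}^{0.43} u^2·e^(-2·u) du] / [∫_{0}^{∞} u^2·e^(-2·u) du].
With ∫ u^2·e^(-2·u) du = -(2·u^2 + 2·u + 1)·e^(-2·u)/4 + C, the region integral is ≈ 0.014108 and the full one is 1/4.
This evaluates to P = 0.05643.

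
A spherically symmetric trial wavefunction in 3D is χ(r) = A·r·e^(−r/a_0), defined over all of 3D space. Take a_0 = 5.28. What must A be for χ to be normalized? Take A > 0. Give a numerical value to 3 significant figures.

A ≈ 0.00508

The normalization condition is ∫|χ|² 4πr² dr = 1 from 0 to ∞.
In 3D with spherical symmetry the volume element is 4πr² dr.
Carrying out the integral gives A² · 3·π·a_0^5.
Setting this equal to 1 gives A² = 1/(3·π·a_0^5).
Plugging in a_0 = 5.28 yields A = 0.005085.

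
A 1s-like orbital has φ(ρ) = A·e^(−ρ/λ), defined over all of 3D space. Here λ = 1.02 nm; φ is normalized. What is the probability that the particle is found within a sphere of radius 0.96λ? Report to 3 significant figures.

P ≈ 0.302

With dV = 4πρ²dρ, the probability is ∫|φ|² dV over ρ ≤ 0.96λ.
The full normalization integral is A²·[π·λ^3] = 1, fixing A².
Let u = ρ/λ; then A², 4π and the length scale all cancel, so P = ∫_{0}^{0.96} u^2·e^(-2·u) du ÷ ∫_{0}^{∞} u^2·e^(-2·u) du.
With ∫ u^2·e^(-2·u) du = -(2·u^2 + 2·u + 1)·e^(-2·u)/4 + C, the region integral is 1/4 - 2977·e^(-48/25)/2500 and the full one is 1/4.
The region integral divided by the full integral gives P = 0.3017.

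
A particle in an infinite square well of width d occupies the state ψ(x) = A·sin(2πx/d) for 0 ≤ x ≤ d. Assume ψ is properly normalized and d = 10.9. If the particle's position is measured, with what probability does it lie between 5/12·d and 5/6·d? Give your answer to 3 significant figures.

|ψ|² is the probability density, so P = ∫_{5/12·d}^{5/6·d} |ψ|² dx.
With A² fixed by ∫|ψ|² = 1, i.e. A² = (d/2)^(−1), substitute and integrate.
Substituting u = x/d, A² and the length scale cancel in the ratio: P = ∫_{5/12}^{5/6} sin(2·π·u)^2 du / ∫_{0}^{1} sin(2·π·u)^2 du.
An antiderivative of sin(2·π·u)^2 is u/2 - sin(4·π·u)/(8·π); evaluating from 5/12 to 5/6 gives 5/24, while the full integral is 1/2.
This works out to P = 5/12.

P ≈ 0.417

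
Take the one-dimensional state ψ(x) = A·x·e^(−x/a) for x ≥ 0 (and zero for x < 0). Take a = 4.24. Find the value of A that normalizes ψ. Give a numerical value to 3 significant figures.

Require ∫ |ψ|² dx = 1 over the whole domain.
Recall ∫₀^∞ x^m e^(−x/β) dx = m!·β^(m+1), carrying out the integral gives A² · a^3/4.
Setting this equal to 1 gives A² = 1/(a^3/4).
Substituting a = 4.24 gives A² = 0.05248, so A = 0.2291.

A ≈ 0.229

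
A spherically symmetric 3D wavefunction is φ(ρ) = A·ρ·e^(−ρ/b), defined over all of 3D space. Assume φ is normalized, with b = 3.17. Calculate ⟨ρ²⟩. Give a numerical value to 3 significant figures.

The expectation value is the |φ|²-weighted average of ρ^2: ∫ ρ^2|φ|² 4πρ² dρ.
Evaluating both integrals, ⟨ρ²⟩ = 15·b^2/2.
With b = 3.17, ⟨ρ^2⟩ = 75.37.

⟨ρ^2⟩ ≈ 75.4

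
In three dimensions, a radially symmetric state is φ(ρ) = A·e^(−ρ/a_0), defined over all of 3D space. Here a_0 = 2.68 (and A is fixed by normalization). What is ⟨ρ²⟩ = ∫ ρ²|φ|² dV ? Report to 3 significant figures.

⟨ρ^2⟩ ≈ 21.5

By definition ⟨ρ²⟩ = ∫ ρ^2 |φ(ρ)|² 4πρ² dρ.
The ratio of the moment integral to the normalization integral gives ⟨ρ²⟩ = 3·a_0^2.
With a_0 = 2.68, ⟨ρ^2⟩ = 21.55.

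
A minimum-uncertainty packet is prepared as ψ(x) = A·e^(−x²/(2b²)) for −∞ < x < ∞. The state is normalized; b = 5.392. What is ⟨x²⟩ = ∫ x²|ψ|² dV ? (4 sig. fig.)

By definition ⟨x²⟩ = ∫ x^2 |ψ(x)|² dx.
Differentiating ∫e^(−αx²) dx = √(π/α) under α to get the higher moments, evaluating both integrals, ⟨x²⟩ = b^2/2.
With b = 5.392, ⟨x^2⟩ = 14.537.

⟨x^2⟩ ≈ 14.54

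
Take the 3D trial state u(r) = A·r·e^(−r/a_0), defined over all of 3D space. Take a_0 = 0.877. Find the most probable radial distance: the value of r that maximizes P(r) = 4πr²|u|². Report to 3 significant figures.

r ≈ 1.75

Differentiate P(r) = 4πr²|u|² with respect to r and set to zero.
Solving yields r = 2·a_0.
With a_0 = 0.877, the most probable radial distance is 1.754.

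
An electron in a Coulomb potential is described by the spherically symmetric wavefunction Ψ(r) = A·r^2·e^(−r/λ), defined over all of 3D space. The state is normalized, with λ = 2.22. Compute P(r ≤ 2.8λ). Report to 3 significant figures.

P ≈ 0.330

With dV = 4πr²dr, the probability is ∫|Ψ|² dV over r ≤ 2.8λ.
Normalization gives A² = 1/(45·π·λ^7/2).
Substituting u = r/λ, A², 4π and the length scale all cancel in the ratio: P = ∫_{0}^{2.8} u^6·e^(-2·u) du / ∫_{0}^{∞} u^6·e^(-2·u) du.
Using ∫ u^6·e^(-2·u) du = -(4·u^6 + 12·u^5 + 30·u^4 + 60·u^3 + 90·u^2 + 90·u + 45)·e^(-2·u)/8, the numerator is ≈ 1.8548 and the denominator is 45/8.
This evaluates to P = 0.3297.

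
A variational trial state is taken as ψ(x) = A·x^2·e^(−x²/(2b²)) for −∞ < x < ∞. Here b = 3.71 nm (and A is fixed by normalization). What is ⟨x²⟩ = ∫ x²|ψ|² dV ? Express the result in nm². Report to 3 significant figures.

⟨x^2⟩ ≈ 34.4 nm^2

⟨x²⟩ = ∫ x^2 |ψ|² dx over the full domain.
Differentiating ∫e^(−αx²) dx = √(π/α) under α to get the higher moments, evaluating both integrals, ⟨x²⟩ = 5·b^2/2.
Putting b = 3.71 gives 34.41.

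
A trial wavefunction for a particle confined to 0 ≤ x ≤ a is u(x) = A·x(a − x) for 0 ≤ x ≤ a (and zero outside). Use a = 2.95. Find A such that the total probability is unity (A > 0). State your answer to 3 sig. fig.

The normalization condition is ∫|u|² dx = 1 from 0 to a.
Expanding the polynomial and integrating term by term, with u = A·x(a − x), the integral evaluates to A²·[a^5/30].
Substituting a = 2.95 gives A² = 0.1343, so A = 0.3664.

A ≈ 0.366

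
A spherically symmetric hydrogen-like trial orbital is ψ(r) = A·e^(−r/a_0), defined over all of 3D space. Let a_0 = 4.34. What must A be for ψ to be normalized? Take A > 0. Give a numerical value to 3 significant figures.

Require ∫ |ψ|² 4πr² dr = 1 over the whole domain.
(Spherical symmetry: dV = 4πr² dr.)
With ∫₀^∞ r^2 e^(−αr) dr = 2!/α^3, carrying out the integral gives A² · π·a_0^3.
Hence A² = 1/[π·a_0^3].
With a_0 = 4.34: A² = 0.003894 and A = 0.06240.

A ≈ 0.0624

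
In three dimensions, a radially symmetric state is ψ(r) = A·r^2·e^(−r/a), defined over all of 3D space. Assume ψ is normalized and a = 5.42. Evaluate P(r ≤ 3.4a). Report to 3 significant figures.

P ≈ 0.520

Integrate the radial probability density 4πr²|ψ|² over r ≤ 3.4a.
Normalization gives A² = 1/(45·π·a^7/2).
In terms of u = r/a (A², 4π and the length scale all cancel between numerator and denominator), P = [∫_{0}^{3.4} u^6·e^(-2·u) du] / [∫_{0}^{∞} u^6·e^(-2·u) du].
An antiderivative of u^6·e^(-2·u) is -(4·u^6 + 12·u^5 + 30·u^4 + 60·u^3 + 90·u^2 + 90·u + 45)·e^(-2·u)/8; evaluating from 0 to 3.4 gives ≈ 2.9255, while the full integral is 45/8.
The region integral divided by the full integral gives P = 0.5201.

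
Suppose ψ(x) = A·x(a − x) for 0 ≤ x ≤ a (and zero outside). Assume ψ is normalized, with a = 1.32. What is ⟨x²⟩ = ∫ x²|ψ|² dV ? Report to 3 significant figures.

⟨x²⟩ = ∫ x^2 |ψ|² dx over the full domain.
Evaluating both integrals, ⟨x²⟩ = 2·a^2/7.
With a = 1.32, ⟨x^2⟩ = 0.4978.

⟨x^2⟩ ≈ 0.498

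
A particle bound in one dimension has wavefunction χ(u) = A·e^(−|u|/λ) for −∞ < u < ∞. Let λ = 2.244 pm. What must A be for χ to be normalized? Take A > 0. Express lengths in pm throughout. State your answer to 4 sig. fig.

We need A² ∫|f|² du = 1, taking the integral from −∞ to ∞.
Using ∫₀^∞ uⁿ e^(−αu) du = n!/αⁿ⁺¹, carrying out the integral gives A² · λ.
Setting this equal to 1 gives A² = 1/(λ).
With λ = 2.244: A² = 0.44563 and A = 0.66756.

A ≈ 0.6676 pm^(-1/2)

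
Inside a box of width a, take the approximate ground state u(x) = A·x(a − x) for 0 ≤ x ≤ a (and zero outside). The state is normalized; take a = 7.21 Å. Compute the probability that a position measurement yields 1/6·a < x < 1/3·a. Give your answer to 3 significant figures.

P ≈ 0.174

|u|² is the probability density, so P = ∫_{1/6·a}^{1/3·a} |u|² dx.
With A² fixed by ∫|u|² = 1, i.e. A² = (a^5/30)^(−1), substitute and integrate.
Let t = x/a; then A² and the length scale cancel, so P = ∫_{1/6}^{1/3} t^2·(1 - t)^2 dt ÷ ∫_{0}^{1} t^2·(1 - t)^2 dt.
With ∫ t^2·(1 - t)^2 dt = t^3·(6·t^2 - 15·t + 10)/30 + C, the region integral is ≈ 0.0058128 and the full one is 1/30.
The result is P = 113/648.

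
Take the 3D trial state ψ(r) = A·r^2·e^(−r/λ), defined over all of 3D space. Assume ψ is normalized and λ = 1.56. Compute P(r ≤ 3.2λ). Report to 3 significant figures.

P = ∫ |ψ|² 4πr² dr over r ≤ 3.2λ.
Normalization gives A² = 1/(45·π·λ^7/2).
Let u = r/λ; then A², 4π and the length scale all cancel, so P = ∫_{0}^{3.2} u^6·e^(-2·u) du ÷ ∫_{0}^{∞} u^6·e^(-2·u) du.
An antiderivative of u^6·e^(-2·u) is -(4·u^6 + 12·u^5 + 30·u^4 + 60·u^3 + 90·u^2 + 90·u + 45)·e^(-2·u)/8; evaluating from 0 to 3.2 gives ≈ 2.5744, while the full integral is 45/8.
This evaluates to P = 0.4577.

P ≈ 0.458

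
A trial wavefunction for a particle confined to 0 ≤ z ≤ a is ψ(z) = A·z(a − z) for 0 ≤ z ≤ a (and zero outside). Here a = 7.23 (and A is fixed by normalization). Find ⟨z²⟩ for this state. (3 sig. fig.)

⟨z^2⟩ ≈ 14.9

By definition ⟨z²⟩ = ∫ z^2 |ψ(z)|² dz.
Expanding the polynomial and integrating term by term, evaluating both integrals, ⟨z²⟩ = 2·a^2/7.
Putting a = 7.23 gives 14.94.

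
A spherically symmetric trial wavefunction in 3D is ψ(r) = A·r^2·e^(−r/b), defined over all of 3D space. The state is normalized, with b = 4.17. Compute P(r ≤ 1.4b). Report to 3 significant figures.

P ≈ 0.0244

Integrate the radial probability density 4πr²|ψ|² over r ≤ 1.4b.
Normalization gives A² = 1/(45·π·b^7/2).
Let u = r/b; then A², 4π and the length scale all cancel, so P = ∫_{0}^{1.4} u^6·e^(-2·u) du ÷ ∫_{0}^{∞} u^6·e^(-2·u) du.
Using ∫ u^6·e^(-2·u) du = -(4·u^6 + 12·u^5 + 30·u^4 + 60·u^3 + 90·u^2 + 90·u + 45)·e^(-2·u)/8, the numerator is ≈ 0.13731 and the denominator is 45/8.
Taking the ratio yields P = 0.02441.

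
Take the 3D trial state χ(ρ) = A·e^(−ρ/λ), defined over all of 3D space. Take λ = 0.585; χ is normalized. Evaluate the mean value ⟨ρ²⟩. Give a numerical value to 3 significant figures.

The expectation value is the |χ|²-weighted average of ρ^2: ∫ ρ^2|χ|² 4πρ² dρ.
With ∫₀^∞ ρ^4 e^(−αρ) dρ = 4!/α^5, evaluating both integrals, ⟨ρ²⟩ = 3·λ^2.
Putting λ = 0.585 gives 1.027.

⟨ρ^2⟩ ≈ 1.03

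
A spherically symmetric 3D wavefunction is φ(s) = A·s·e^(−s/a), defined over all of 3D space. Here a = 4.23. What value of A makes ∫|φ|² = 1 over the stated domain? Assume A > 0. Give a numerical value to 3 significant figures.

A ≈ 0.00885

The normalization condition is ∫|φ|² 4πs² ds = 1 from 0 to ∞.
Using ∫₀^∞ sⁿ e^(−αs) ds = n!/αⁿ⁺¹, carrying out the integral gives A² · 3·π·a^5.
Plugging in a = 4.23 yields A = 0.008851.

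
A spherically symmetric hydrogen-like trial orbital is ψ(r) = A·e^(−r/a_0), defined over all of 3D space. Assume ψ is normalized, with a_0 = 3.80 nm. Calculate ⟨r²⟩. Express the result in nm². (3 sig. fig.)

⟨r^2⟩ ≈ 43.3 nm^2

⟨r²⟩ = ∫ r^2 |ψ|² 4πr² dr over the full domain.
Since the A² factors cancel between numerator and denominator, ⟨r²⟩ = 3·a_0^2.
Putting a_0 = 3.80 gives 43.32.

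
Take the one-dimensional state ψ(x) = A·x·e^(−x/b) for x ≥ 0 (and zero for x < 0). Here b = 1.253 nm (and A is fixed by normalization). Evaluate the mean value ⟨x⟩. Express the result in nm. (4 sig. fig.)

⟨x⟩ ≈ 1.880 nm

The expectation value is the |ψ|²-weighted average of x: ∫ x|ψ|² dx.
The ratio of the moment integral to the normalization integral gives ⟨x⟩ = 3·b/2.
With b = 1.253, ⟨x⟩ = 1.8795.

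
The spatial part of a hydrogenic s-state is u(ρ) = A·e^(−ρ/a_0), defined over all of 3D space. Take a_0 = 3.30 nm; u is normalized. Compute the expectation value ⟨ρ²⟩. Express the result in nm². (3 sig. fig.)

⟨ρ²⟩ = ∫ ρ^2 |u|² 4πρ² dρ over the full domain.
With ∫₀^∞ ρ^4 e^(−αρ) dρ = 4!/α^5, since the A² factors cancel between numerator and denominator, ⟨ρ²⟩ = 3·a_0^2.
With a_0 = 3.30, ⟨ρ^2⟩ = 32.67.

⟨ρ^2⟩ ≈ 32.7 nm^2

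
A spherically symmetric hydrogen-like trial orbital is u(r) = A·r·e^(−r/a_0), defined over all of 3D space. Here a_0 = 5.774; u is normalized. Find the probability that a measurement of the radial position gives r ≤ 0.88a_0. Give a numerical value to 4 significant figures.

P = ∫ |u|² 4πr² dr over r ≤ 0.88a_0.
A² is fixed by ∫₀^∞ 4πr²|u|² dr = 1, i.e. A² = (3·π·a_0^5)^(−1).
Let t = r/a_0; then A², 4π and the length scale all cancel, so P = ∫_{0}^{0.88} t^4·e^(-2·t) dt ÷ ∫_{0}^{∞} t^4·e^(-2·t) dt.
An antiderivative of t^4·e^(-2·t) is -(t^4/2 + t^3 + 3·t^2/2 + 3·t/2 + 3/4)·e^(-2·t); evaluating from 0 to 0.88 gives ≈ 0.0251888, while the full integral is 3/4.
This evaluates to P = 0.033585.

P ≈ 0.03359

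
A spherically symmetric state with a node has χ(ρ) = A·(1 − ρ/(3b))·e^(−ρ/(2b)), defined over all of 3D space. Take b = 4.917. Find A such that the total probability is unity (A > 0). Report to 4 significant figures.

Require ∫ |χ|² 4πρ² dρ = 1 over the whole domain.
The angular integral contributes 4π, leaving ∫₀^∞ ρ²|χ|² dρ.
With χ = A·(1 − ρ/(3b))·e^(−ρ/(2b)), the integral evaluates to A²·[8·π·b^3/3].
Setting this equal to 1 gives A² = 1/(8·π·b^3/3).
Substituting b = 4.917 gives A² = 0.0010041, so A = 0.031688.

A ≈ 0.03169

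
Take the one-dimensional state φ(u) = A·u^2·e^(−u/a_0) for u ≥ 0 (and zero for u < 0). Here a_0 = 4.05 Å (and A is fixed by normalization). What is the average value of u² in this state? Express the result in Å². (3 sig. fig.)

The expectation value is the |φ|²-weighted average of u^2: ∫ u^2|φ|² du.
With ∫₀^∞ u^6 e^(−αu) du = 6!/α^7, the ratio of the moment integral to the normalization integral gives ⟨u²⟩ = 15·a_0^2/2.
Putting a_0 = 4.05 gives 123.0.

⟨u^2⟩ ≈ 123 Å^2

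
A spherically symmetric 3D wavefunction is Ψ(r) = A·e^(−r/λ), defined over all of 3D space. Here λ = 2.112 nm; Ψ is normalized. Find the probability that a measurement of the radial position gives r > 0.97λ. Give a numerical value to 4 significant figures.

With dV = 4πr²dr, the probability is ∫|Ψ|² dV over r > 0.97λ.
Normalization gives A² = 1/(π·λ^3).
In terms of u = r/λ (A², 4π and the length scale all cancel between numerator and denominator), P = [∫_{0.97}^{∞} u^2·e^(-2·u) du] / [∫_{0}^{∞} u^2·e^(-2·u) du].
With ∫ u^2·e^(-2·u) du = -(2·u^2 + 2·u + 1)·e^(-2·u)/4 + C, the region integral is ≈ 0.173228 and the full one is 1/4.
This evaluates to P = 0.69291.

P ≈ 0.6929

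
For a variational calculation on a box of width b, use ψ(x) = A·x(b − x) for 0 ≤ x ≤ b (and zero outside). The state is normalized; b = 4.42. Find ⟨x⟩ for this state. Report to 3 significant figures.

⟨x⟩ = ∫ x |ψ|² dx over the full domain.
Expanding the polynomial and integrating term by term, the ratio of the moment integral to the normalization integral gives ⟨x⟩ = b/2.
Putting b = 4.42 gives 2.210.

⟨x⟩ ≈ 2.21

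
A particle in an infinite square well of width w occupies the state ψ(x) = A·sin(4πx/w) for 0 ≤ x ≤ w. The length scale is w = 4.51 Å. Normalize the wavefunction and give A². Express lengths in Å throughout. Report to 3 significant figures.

A^2 ≈ 0.443 Å^(-1)

Normalization requires ∫|ψ|² dx = 1, integrated from 0 to w.
Using sin²θ = (1 − cos 2θ)/2, ∫|ψ|² dx = A²·(w/2).
Hence A² = 1/[w/2].
Plugging in w = 4.51 yields A = 0.6659.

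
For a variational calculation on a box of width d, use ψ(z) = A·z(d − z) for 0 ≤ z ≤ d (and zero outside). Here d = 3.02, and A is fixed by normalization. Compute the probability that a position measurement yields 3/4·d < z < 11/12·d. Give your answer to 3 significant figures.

P = ∫_{3/4·d}^{11/12·d} |ψ(z)|² dz.
Since A² = 1/(d^5/30), this is the region integral divided by the full normalization integral.
Let u = z/d; then A² and the length scale cancel, so P = ∫_{3/4}^{11/12} u^2·(1 - u)^2 du ÷ ∫_{0}^{1} u^2·(1 - u)^2 du.
Using ∫ u^2·(1 - u)^2 du = u^3·(6·u^2 - 15·u + 10)/30, the numerator is ≈ 0.0032809 and the denominator is 1/30.
Evaluating gives P = 0.09843.

P ≈ 0.0984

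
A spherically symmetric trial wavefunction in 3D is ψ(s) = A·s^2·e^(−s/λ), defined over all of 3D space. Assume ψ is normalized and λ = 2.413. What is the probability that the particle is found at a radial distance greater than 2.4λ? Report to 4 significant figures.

P ≈ 0.7908

Integrate the radial probability density 4πs²|ψ|² over s > 2.4λ.
The full normalization integral is A²·[45·π·λ^7/2] = 1, fixing A².
Substituting u = s/λ, A², 4π and the length scale all cancel in the ratio: P = ∫_{2.4}^{∞} u^6·e^(-2·u) du / ∫_{0}^{∞} u^6·e^(-2·u) du.
An antiderivative of u^6·e^(-2·u) is -(4·u^6 + 12·u^5 + 30·u^4 + 60·u^3 + 90·u^2 + 90·u + 45)·e^(-2·u)/8; evaluating from 2.4 to ∞ gives ≈ 4.44828, while the full integral is 45/8.
The region integral divided by the full integral gives P = 0.79080.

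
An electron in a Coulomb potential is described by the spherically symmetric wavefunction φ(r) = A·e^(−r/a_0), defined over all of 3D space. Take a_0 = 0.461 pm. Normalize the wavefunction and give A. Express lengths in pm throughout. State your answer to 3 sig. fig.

Normalization requires ∫|φ|² 4πr² dr = 1, integrated from 0 to ∞.
Recall ∫₀^∞ r^m e^(−r/β) dr = m!·β^(m+1), with φ = A·e^(−r/a_0), the integral evaluates to A²·[π·a_0^3].
Hence A² = 1/[π·a_0^3].
With a_0 = 0.461: A² = 3.249 and A = 1.802.

A ≈ 1.80 pm^(-3/2)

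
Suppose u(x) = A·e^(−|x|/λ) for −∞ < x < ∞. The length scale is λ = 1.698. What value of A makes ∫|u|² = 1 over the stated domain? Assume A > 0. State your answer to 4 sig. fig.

A ≈ 0.7674

We need A² ∫|f|² dx = 1, taking the integral from −∞ to ∞.
Carrying out the integral gives A² · λ.
So A² = (λ)^(−1).
With λ = 1.698: A² = 0.58893 and A = 0.76742.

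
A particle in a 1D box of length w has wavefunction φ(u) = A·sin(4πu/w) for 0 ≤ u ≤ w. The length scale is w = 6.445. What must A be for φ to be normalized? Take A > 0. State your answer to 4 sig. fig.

A ≈ 0.5571

Normalization requires ∫|φ|² du = 1, integrated from 0 to w.
With ∫₀^w sin²(nπu/w) du = w/2, carrying out the integral gives A² · w/2.
With w = 6.445: A² = 0.31032 and A = 0.55706.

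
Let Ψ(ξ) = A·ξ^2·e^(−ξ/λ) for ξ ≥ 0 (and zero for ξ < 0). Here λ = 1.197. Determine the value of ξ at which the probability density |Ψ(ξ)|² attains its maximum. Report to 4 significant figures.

ξ ≈ 2.394

Differentiate |Ψ(ξ)|² with respect to ξ and set to zero.
Solving yields ξ = 2·λ.
With λ = 1.197, the most probable position is 2.3940.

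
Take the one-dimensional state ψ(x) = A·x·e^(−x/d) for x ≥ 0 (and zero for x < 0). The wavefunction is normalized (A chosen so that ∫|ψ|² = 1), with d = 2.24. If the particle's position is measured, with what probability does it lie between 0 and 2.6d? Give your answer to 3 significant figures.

|ψ|² is the probability density, so P = ∫_{0}^{2.6d} |ψ|² dx.
With A² fixed by ∫|ψ|² = 1, i.e. A² = (d^3/4)^(−1), substitute and integrate.
Let u = x/d; then A² and the length scale cancel, so P = ∫_{0}^{2.6} u^2·e^(-2·u) du ÷ ∫_{0}^{∞} u^2·e^(-2·u) du.
Using ∫ u^2·e^(-2·u) du = -(2·u^2 + 2·u + 1)·e^(-2·u)/4, the numerator is 1/4 - 493·e^(-26/5)/100 and the denominator is 1/4.
Evaluating gives P = 0.8912.

P ≈ 0.891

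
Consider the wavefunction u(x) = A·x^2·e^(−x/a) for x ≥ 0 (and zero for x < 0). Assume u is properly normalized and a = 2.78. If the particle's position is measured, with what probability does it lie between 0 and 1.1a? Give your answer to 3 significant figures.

P ≈ 0.0725

P = ∫_{0}^{1.1a} |u(x)|² dx.
The normalization integral ∫|u|²dx over the whole domain equals 3·a^5/4·A², and A² cancels in the ratio.
Substituting t = x/a, A² and the length scale cancel in the ratio: P = ∫_{0}^{1.1} t^4·e^(-2·t) dt / ∫_{0}^{∞} t^4·e^(-2·t) dt.
With ∫ t^4·e^(-2·t) dt = -(t^4/2 + t^3 + 3·t^2/2 + 3·t/2 + 3/4)·e^(-2·t) + C, the region integral is ≈ 0.054372 and the full one is 3/4.
Evaluating gives P = 0.07250.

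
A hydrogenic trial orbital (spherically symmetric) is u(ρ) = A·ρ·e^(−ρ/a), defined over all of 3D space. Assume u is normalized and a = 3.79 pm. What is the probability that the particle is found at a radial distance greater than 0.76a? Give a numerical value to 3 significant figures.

P = ∫ |u|² 4πρ² dρ over ρ > 0.76a.
The full normalization integral is A²·[3·π·a^5] = 1, fixing A².
Let t = ρ/a; then A², 4π and the length scale all cancel, so P = ∫_{0.76}^{∞} t^4·e^(-2·t) dt ÷ ∫_{0}^{∞} t^4·e^(-2·t) dt.
Using ∫ t^4·e^(-2·t) dt = -(t^4/2 + t^3 + 3·t^2/2 + 3·t/2 + 3/4)·e^(-2·t), the numerator is ≈ 0.73535 and the denominator is 3/4.
Taking the ratio yields P = 0.9805.

P ≈ 0.980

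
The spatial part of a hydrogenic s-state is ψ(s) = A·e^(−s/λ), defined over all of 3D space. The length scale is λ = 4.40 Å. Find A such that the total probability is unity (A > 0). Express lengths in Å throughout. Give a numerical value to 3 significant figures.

A ≈ 0.0611 Å^(-3/2)

We need A² ∫|f|² 4πs² ds = 1, taking the integral from 0 to ∞.
In 3D with spherical symmetry the volume element is 4πs² ds.
Recall ∫₀^∞ s^m e^(−s/β) ds = m!·β^(m+1), ∫|ψ|² 4πs² ds = A²·(π·λ^3).
With λ = 4.40: A² = 0.003737 and A = 0.06113.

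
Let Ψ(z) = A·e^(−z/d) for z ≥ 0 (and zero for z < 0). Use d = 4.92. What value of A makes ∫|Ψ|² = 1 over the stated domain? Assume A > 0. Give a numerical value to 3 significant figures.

A ≈ 0.638

Require ∫ |Ψ|² dz = 1 over the whole domain.
Recall ∫₀^∞ z^m e^(−z/β) dz = m!·β^(m+1), carrying out the integral gives A² · d/2.
Substituting d = 4.92 gives A² = 0.4065, so A = 0.6376.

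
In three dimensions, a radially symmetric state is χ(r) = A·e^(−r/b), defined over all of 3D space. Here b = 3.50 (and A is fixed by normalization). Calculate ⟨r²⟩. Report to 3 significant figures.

By definition ⟨r²⟩ = ∫ r^2 |χ(r)|² 4πr² dr.
With ∫₀^∞ r^4 e^(−αr) dr = 4!/α^5, the ratio of the moment integral to the normalization integral gives ⟨r²⟩ = 3·b^2.
Putting b = 3.50 gives 36.75.

⟨r^2⟩ ≈ 36.8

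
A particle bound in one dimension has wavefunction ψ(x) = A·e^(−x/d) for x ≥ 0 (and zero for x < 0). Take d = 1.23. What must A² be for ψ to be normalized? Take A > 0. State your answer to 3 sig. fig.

We need A² ∫|f|² dx = 1, taking the integral from 0 to ∞.
With ∫₀^∞ x^0 e^(−αx) dx = 0!/α^1, the integral (without the A² prefactor) comes out to d/2.
So A² = (d/2)^(−1).
Substituting d = 1.23 gives A² = 1.626, so A = 1.275.

A^2 ≈ 1.63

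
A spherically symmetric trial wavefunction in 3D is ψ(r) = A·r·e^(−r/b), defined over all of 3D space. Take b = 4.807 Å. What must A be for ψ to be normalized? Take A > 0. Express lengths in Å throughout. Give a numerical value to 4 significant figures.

A ≈ 0.006430 Å^(-5/2)

The normalization condition is ∫|ψ|² 4πr² dr = 1 from 0 to ∞.
With ∫₀^∞ r^4 e^(−αr) dr = 4!/α^5, with ψ = A·r·e^(−r/b), the integral evaluates to A²·[3·π·b^5].
Setting this equal to 1 gives A² = 1/(3·π·b^5).
Substituting b = 4.807 gives A² = 0.000041339, so A = 0.0064295.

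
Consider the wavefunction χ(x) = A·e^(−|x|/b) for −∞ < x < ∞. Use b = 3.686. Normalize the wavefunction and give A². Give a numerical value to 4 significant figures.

A^2 ≈ 0.2713

Require ∫ |χ|² dx = 1 over the whole domain.
Using ∫₀^∞ xⁿ e^(−αx) dx = n!/αⁿ⁺¹, the integral (without the A² prefactor) comes out to b.
Hence A² = 1/[b].
With b = 3.686: A² = 0.27130 and A = 0.52086.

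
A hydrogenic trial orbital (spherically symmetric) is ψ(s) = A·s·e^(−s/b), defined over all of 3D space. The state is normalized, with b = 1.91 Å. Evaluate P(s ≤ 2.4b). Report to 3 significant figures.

P ≈ 0.524

P = ∫ |ψ|² 4πs² ds over s ≤ 2.4b.
Normalization gives A² = 1/(3·π·b^5).
Substituting u = s/b, A², 4π and the length scale all cancel in the ratio: P = ∫_{0}^{2.4} u^4·e^(-2·u) du / ∫_{0}^{∞} u^4·e^(-2·u) du.
Using ∫ u^4·e^(-2·u) du = -(u^4/2 + u^3 + 3·u^2/2 + 3·u/2 + 3/4)·e^(-2·u), the numerator is ≈ 0.39281 and the denominator is 3/4.
The region integral divided by the full integral gives P = 0.5237.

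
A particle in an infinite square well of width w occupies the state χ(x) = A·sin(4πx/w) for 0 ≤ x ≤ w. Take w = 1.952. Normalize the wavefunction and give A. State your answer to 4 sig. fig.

A ≈ 1.012

Require ∫ |χ|² dx = 1 over the whole domain.
Using sin²θ = (1 − cos 2θ)/2, ∫|χ|² dx = A²·(w/2).
Hence A² = 1/[w/2].
Plugging in w = 1.952 yields A = 1.0122.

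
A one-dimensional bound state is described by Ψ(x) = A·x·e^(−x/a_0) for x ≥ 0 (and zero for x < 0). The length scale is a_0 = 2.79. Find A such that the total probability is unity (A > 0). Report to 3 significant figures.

A ≈ 0.429

Normalization requires ∫|Ψ|² dx = 1, integrated from 0 to ∞.
∫|Ψ|² dx = A²·(a_0^3/4).
So A² = (a_0^3/4)^(−1).
Plugging in a_0 = 2.79 yields A = 0.4292.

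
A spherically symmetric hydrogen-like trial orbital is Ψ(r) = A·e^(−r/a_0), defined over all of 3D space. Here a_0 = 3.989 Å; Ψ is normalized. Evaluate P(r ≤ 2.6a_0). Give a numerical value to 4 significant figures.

Integrate the radial probability density 4πr²|Ψ|² over r ≤ 2.6a_0.
Normalization gives A² = 1/(π·a_0^3).
Substituting u = r/a_0, A², 4π and the length scale all cancel in the ratio: P = ∫_{0}^{2.6} u^2·e^(-2·u) du / ∫_{0}^{∞} u^2·e^(-2·u) du.
Using ∫ u^2·e^(-2·u) du = -(2·u^2 + 2·u + 1)·e^(-2·u)/4, the numerator is 1/4 - 493·e^(-26/5)/100 and the denominator is 1/4.
The region integral divided by the full integral gives P = 0.89121.

P ≈ 0.8912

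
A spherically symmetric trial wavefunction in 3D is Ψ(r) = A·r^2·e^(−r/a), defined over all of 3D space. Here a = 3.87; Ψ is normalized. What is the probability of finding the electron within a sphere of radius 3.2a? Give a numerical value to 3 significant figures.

Integrate the radial probability density 4πr²|Ψ|² over r ≤ 3.2a.
A² is fixed by ∫₀^∞ 4πr²|Ψ|² dr = 1, i.e. A² = (45·π·a^7/2)^(−1).
Substituting u = r/a, A², 4π and the length scale all cancel in the ratio: P = ∫_{0}^{3.2} u^6·e^(-2·u) du / ∫_{0}^{∞} u^6·e^(-2·u) du.
An antiderivative of u^6·e^(-2·u) is -(4·u^6 + 12·u^5 + 30·u^4 + 60·u^3 + 90·u^2 + 90·u + 45)·e^(-2·u)/8; evaluating from 0 to 3.2 gives ≈ 2.5744, while the full integral is 45/8.
This evaluates to P = 0.4577.

P ≈ 0.458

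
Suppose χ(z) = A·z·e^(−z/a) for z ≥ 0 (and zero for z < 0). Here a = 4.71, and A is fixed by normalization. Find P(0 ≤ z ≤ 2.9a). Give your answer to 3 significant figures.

P ≈ 0.928

The probability is P = ∫ |χ|² dz over [0, 2.9a].
The normalization integral ∫|χ|²dz over the whole domain equals a^3/4·A², and A² cancels in the ratio.
Let u = z/a; then A² and the length scale cancel, so P = ∫_{0}^{2.9} u^2·e^(-2·u) du ÷ ∫_{0}^{∞} u^2·e^(-2·u) du.
An antiderivative of u^2·e^(-2·u) is -(2·u^2 + 2·u + 1)·e^(-2·u)/4; evaluating from 0 to 2.9 gives 1/4 - 1181·e^(-29/5)/200, while the full integral is 1/4.
Taking the ratio, P = 0.9285.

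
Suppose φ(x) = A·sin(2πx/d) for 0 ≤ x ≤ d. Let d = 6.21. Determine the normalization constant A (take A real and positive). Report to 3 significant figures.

A ≈ 0.568

We need A² ∫|f|² dx = 1, taking the integral from 0 to d.
Using sin²θ = (1 − cos 2θ)/2, the integral (without the A² prefactor) comes out to d/2.
Plugging in d = 6.21 yields A = 0.5675.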